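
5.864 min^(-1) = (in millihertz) 97.73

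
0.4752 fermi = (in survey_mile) 2.953e-19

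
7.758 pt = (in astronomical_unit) 1.829e-14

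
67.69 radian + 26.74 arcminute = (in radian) 67.7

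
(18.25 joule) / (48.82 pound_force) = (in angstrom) 8.404e+08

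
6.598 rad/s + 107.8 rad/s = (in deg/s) 6555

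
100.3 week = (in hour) 1.685e+04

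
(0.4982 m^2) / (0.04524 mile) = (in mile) 4.252e-06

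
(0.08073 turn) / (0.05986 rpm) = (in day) 0.0009366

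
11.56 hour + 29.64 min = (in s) 4.339e+04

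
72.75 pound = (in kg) 33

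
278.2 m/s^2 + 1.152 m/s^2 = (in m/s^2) 279.4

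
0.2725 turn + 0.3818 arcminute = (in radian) 1.712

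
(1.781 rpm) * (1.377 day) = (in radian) 2.219e+04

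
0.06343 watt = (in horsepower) 8.506e-05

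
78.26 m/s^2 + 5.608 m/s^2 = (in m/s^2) 83.87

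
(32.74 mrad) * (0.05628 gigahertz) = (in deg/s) 1.056e+08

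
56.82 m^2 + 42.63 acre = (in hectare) 17.26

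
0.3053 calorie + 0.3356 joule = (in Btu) 0.001529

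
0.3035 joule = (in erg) 3.035e+06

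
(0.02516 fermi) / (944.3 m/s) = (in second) 2.664e-20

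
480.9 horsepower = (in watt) 3.586e+05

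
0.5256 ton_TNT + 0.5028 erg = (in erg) 2.199e+16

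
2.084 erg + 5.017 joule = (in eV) 3.131e+19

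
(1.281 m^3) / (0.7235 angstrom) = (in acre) 4.375e+06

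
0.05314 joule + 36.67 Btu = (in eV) 2.415e+23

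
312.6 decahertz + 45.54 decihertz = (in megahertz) 0.003131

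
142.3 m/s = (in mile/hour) 318.3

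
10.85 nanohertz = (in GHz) 1.085e-17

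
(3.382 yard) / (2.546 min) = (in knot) 0.03935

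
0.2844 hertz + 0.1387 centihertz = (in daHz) 0.02858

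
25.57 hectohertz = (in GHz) 2.557e-06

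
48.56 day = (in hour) 1165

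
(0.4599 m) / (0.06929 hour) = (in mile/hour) 0.004124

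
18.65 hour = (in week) 0.111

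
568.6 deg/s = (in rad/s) 9.924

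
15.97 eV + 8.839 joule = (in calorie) 2.113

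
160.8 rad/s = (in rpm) 1536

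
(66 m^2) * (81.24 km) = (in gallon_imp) 1.179e+09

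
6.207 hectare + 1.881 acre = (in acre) 17.22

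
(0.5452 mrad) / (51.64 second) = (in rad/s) 1.056e-05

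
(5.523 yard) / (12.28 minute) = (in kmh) 0.02468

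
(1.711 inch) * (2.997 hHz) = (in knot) 25.32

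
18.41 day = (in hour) 441.8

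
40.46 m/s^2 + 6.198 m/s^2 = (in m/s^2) 46.66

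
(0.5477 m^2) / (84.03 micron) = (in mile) 4.05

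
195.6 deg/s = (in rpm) 32.6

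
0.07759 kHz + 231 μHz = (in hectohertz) 0.7759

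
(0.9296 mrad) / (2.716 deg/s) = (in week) 3.242e-08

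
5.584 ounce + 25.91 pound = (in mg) 1.191e+07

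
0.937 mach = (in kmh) 1149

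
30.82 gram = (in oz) 1.087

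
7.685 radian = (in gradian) 489.2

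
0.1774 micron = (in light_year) 1.875e-23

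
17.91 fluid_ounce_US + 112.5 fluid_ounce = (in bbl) 0.02426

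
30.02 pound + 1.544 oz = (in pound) 30.12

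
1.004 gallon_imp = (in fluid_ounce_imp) 160.6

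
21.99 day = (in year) 0.06025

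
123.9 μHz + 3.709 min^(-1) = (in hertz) 0.06194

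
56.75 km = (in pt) 1.609e+08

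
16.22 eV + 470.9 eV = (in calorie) 1.865e-17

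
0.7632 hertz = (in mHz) 763.2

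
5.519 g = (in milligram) 5519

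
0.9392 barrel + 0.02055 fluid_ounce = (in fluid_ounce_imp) 5255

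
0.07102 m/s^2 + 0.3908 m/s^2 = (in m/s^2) 0.4618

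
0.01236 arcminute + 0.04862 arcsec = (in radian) 3.831e-06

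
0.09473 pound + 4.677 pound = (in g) 2164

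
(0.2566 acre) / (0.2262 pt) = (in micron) 1.301e+13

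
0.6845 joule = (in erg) 6.845e+06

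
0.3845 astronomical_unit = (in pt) 1.63e+14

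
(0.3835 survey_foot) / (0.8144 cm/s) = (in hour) 0.003987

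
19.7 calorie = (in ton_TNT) 1.97e-08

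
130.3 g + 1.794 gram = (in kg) 0.1321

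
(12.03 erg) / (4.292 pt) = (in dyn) 79.45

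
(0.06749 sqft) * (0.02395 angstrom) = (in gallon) 3.967e-12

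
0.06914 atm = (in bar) 0.07006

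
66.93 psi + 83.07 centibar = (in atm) 5.374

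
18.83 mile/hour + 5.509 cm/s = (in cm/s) 847.3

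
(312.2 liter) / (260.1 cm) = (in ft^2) 1.292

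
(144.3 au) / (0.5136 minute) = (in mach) 2.057e+09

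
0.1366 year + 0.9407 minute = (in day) 49.86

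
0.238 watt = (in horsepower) 0.0003192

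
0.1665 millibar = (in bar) 0.0001665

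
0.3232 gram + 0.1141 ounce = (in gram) 3.558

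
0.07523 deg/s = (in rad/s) 0.001313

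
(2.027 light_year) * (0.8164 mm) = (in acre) 3.869e+09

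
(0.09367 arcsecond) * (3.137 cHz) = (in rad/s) 1.425e-08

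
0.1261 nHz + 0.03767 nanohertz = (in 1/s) 1.638e-10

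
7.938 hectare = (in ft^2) 8.544e+05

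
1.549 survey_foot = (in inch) 18.59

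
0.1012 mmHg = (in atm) 0.0001332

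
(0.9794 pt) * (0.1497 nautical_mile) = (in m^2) 0.09579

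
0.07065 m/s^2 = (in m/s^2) 0.07065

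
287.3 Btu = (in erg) 3.031e+12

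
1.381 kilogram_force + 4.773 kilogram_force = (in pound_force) 13.57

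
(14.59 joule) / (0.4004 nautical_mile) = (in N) 0.01968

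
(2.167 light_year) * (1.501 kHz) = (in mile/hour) 6.884e+19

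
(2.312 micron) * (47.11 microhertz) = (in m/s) 1.089e-10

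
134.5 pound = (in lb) 134.5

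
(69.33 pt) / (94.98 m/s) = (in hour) 7.153e-08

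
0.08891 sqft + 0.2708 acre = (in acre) 0.2708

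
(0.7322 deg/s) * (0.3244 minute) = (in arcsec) 5.131e+04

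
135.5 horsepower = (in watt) 1.01e+05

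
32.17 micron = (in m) 3.217e-05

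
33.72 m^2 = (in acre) 0.008332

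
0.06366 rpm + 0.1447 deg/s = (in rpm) 0.08778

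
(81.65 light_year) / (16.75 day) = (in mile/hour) 1.194e+12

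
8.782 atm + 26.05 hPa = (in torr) 6694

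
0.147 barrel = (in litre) 23.37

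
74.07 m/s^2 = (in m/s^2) 74.07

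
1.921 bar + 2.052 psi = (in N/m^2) 2.062e+05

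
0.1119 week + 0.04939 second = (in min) 1128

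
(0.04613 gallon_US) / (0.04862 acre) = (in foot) 2.912e-06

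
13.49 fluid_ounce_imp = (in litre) 0.3833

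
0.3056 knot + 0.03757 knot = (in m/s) 0.1765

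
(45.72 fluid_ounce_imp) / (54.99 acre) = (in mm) 5.837e-06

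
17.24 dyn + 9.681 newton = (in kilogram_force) 0.9872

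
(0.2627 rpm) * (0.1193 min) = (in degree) 11.28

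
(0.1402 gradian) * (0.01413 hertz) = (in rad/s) 3.112e-05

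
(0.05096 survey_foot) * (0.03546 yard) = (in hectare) 5.036e-08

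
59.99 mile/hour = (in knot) 52.13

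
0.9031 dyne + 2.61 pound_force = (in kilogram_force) 1.184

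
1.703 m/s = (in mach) 0.005001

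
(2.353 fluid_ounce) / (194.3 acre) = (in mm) 8.85e-08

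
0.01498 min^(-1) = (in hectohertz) 2.497e-06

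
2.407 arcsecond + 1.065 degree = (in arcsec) 3836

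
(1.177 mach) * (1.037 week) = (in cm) 2.514e+10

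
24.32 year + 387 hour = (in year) 24.36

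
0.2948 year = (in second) 9.297e+06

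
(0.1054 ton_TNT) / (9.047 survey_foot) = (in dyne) 1.599e+13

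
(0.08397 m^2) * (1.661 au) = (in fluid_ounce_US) 7.055e+14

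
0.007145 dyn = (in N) 7.145e-08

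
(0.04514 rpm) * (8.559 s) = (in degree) 2.318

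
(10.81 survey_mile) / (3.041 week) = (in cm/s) 0.9459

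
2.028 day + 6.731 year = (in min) 3.541e+06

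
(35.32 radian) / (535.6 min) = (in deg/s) 0.06297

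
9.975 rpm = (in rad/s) 1.045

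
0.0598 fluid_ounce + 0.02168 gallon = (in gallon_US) 0.02215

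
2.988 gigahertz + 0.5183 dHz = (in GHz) 2.988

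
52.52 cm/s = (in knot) 1.021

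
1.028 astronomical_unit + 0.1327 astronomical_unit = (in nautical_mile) 9.376e+07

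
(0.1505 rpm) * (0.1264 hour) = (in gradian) 456.6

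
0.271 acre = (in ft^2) 1.18e+04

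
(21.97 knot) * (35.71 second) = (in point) 1.144e+06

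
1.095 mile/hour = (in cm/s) 48.95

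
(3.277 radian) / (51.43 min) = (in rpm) 0.01014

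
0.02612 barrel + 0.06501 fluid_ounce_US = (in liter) 4.155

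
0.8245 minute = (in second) 49.47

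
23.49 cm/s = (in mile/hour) 0.5255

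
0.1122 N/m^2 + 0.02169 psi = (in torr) 1.123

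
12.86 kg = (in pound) 28.35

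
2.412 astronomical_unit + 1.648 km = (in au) 2.412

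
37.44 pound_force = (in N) 166.5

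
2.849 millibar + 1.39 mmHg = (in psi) 0.0682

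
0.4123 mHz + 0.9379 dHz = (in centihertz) 9.42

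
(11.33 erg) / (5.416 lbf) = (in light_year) 4.971e-24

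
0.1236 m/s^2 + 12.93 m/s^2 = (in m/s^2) 13.05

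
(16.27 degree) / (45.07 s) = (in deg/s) 0.361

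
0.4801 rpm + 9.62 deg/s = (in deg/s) 12.5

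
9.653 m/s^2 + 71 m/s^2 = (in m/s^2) 80.65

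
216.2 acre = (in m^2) 8.749e+05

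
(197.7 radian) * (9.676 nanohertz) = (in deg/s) 0.0001096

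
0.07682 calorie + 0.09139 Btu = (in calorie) 23.12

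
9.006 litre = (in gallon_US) 2.379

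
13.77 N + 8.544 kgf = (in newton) 97.56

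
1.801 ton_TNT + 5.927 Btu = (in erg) 7.535e+16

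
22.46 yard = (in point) 5.822e+04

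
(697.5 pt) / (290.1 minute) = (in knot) 2.748e-05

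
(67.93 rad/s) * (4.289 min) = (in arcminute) 6.01e+07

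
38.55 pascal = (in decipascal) 385.5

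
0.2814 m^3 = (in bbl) 1.77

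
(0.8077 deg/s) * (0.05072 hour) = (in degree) 147.5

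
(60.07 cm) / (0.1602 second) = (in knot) 7.289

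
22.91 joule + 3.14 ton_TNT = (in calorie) 3.14e+09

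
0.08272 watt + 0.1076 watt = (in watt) 0.1903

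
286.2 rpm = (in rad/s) 29.97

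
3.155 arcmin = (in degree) 0.05258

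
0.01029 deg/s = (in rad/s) 0.0001796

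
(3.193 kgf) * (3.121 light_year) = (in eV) 5.771e+36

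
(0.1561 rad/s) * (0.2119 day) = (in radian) 2858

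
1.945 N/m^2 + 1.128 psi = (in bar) 0.07779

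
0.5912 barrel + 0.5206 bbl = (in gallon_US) 46.7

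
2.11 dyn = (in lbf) 4.743e-06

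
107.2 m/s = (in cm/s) 1.072e+04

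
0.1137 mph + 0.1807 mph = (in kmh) 0.4738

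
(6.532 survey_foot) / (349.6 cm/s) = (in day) 6.591e-06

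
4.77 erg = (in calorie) 1.14e-07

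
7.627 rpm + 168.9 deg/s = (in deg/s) 214.7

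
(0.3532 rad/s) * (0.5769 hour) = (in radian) 733.5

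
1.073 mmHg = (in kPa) 0.1431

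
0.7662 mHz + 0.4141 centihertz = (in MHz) 4.907e-09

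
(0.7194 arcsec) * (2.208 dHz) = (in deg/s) 4.412e-05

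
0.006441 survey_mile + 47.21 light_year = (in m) 4.466e+17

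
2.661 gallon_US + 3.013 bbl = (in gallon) 129.2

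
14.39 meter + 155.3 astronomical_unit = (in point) 6.586e+16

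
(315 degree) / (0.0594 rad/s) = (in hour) 0.02571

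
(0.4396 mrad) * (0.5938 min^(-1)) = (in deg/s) 0.0002493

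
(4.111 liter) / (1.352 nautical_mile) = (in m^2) 1.642e-06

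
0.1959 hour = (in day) 0.008162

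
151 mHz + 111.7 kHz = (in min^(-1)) 6.702e+06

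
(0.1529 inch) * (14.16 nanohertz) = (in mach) 1.615e-13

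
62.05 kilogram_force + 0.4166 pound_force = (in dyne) 6.104e+07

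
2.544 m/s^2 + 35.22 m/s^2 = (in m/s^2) 37.76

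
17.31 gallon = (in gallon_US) 17.31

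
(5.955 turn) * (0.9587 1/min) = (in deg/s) 34.25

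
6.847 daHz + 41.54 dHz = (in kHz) 0.07262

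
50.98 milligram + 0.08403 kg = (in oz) 2.966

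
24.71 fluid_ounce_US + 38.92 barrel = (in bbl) 38.92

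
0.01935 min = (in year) 3.682e-08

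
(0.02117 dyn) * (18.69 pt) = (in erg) 0.01396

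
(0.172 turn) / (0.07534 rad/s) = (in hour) 0.003985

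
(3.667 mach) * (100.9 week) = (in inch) 3e+12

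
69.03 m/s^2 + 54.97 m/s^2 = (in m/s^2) 124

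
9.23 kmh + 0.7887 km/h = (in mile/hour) 6.225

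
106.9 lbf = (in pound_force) 106.9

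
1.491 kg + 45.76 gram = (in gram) 1537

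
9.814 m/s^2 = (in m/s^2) 9.814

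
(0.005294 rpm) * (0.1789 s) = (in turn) 1.578e-05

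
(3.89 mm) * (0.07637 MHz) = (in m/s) 297.1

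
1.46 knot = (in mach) 0.002206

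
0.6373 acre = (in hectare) 0.2579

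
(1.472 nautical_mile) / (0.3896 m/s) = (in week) 0.01157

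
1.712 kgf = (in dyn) 1.679e+06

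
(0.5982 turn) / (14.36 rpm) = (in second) 2.499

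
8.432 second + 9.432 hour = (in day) 0.3931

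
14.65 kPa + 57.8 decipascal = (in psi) 2.126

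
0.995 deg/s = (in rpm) 0.1658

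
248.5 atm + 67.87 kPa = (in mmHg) 1.894e+05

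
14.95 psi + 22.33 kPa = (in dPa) 1.254e+06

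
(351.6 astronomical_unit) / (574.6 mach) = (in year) 8.525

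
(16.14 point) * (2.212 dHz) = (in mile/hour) 0.002817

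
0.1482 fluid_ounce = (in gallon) 0.001158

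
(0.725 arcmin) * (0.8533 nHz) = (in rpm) 1.718e-12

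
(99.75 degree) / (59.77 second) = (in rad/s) 0.02913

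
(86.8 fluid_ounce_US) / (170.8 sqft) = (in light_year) 1.71e-20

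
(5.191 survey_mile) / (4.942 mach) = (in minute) 0.08274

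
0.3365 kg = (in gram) 336.5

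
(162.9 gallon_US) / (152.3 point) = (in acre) 0.002836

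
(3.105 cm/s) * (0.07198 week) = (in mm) 1.352e+06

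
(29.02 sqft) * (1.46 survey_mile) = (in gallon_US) 1.673e+06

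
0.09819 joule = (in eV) 6.129e+17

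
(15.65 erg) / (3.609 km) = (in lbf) 9.749e-11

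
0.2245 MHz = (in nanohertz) 2.245e+14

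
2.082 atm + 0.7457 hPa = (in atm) 2.083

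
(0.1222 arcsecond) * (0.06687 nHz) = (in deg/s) 2.27e-15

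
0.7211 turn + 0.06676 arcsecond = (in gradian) 288.4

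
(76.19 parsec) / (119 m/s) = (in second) 1.976e+16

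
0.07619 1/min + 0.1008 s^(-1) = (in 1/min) 6.124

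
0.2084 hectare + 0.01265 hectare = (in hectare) 0.221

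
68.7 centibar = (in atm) 0.678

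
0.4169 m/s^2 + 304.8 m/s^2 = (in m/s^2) 305.2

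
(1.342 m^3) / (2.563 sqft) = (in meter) 5.636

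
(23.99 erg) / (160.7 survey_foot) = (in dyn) 0.004898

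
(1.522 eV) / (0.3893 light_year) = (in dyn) 6.621e-30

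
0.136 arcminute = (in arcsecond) 8.16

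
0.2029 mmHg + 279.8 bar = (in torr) 2.099e+05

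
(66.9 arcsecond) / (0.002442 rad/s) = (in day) 1.537e-06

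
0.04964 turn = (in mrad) 311.9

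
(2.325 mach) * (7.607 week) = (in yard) 3.983e+09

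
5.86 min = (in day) 0.004069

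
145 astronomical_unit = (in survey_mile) 1.348e+10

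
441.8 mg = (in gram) 0.4418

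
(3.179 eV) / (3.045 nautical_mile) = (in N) 9.032e-23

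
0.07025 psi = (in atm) 0.00478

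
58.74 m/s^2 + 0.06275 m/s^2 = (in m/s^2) 58.8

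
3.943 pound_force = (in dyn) 1.754e+06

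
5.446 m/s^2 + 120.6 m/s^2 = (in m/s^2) 126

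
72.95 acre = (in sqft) 3.178e+06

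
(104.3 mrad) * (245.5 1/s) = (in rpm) 244.5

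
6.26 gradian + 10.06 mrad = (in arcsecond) 2.236e+04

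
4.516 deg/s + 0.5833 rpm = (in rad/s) 0.1399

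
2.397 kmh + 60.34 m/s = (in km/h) 219.6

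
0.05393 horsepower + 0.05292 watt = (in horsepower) 0.054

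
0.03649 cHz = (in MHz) 3.649e-10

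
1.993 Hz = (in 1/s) 1.993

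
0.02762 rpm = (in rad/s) 0.002892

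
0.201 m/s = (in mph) 0.4496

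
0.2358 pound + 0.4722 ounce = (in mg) 1.203e+05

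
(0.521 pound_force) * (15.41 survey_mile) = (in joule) 5.747e+04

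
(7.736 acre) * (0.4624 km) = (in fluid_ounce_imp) 5.095e+11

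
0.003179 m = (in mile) 1.975e-06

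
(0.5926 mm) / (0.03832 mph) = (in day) 4.004e-07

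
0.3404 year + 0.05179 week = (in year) 0.3414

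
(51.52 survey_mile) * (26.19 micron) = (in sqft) 23.37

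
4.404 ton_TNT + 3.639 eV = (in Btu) 1.746e+07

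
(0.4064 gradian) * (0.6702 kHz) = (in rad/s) 4.278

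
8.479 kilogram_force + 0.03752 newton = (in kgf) 8.483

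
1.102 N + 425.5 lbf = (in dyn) 1.894e+08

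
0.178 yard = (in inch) 6.408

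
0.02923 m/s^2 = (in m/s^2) 0.02923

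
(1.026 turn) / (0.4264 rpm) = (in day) 0.001671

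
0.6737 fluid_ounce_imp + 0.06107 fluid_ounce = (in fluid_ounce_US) 0.7083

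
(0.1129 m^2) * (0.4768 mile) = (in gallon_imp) 1.906e+04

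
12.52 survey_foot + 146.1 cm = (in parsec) 1.71e-16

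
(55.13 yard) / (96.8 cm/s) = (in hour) 0.01447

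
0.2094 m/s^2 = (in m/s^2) 0.2094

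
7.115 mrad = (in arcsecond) 1468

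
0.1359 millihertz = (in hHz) 1.359e-06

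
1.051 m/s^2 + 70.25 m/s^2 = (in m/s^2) 71.3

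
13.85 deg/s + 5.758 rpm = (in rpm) 8.066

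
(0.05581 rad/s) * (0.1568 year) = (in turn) 4.392e+04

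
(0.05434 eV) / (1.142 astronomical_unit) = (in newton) 5.096e-32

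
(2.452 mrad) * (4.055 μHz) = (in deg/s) 5.697e-07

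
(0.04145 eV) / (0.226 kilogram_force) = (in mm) 2.996e-18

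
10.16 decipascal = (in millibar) 0.01016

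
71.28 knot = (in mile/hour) 82.03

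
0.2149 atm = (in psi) 3.158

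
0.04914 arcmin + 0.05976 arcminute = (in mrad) 0.03168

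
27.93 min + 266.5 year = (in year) 266.5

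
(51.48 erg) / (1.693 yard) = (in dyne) 0.3325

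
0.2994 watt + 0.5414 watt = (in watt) 0.8408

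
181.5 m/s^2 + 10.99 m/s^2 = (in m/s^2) 192.5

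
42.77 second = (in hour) 0.01188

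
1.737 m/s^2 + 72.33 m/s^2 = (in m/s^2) 74.07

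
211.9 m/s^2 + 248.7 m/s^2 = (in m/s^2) 460.6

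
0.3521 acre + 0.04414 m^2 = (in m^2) 1425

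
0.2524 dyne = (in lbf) 5.674e-07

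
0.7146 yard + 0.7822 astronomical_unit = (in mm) 1.17e+14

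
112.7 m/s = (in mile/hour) 252.1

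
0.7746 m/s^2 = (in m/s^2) 0.7746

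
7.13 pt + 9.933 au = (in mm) 1.486e+15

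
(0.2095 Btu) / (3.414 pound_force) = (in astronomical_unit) 9.729e-11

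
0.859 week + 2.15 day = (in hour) 195.9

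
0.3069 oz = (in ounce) 0.3069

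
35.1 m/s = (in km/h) 126.4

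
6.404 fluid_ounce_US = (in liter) 0.1894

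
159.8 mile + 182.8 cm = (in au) 1.719e-06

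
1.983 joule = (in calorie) 0.4739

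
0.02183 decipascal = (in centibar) 2.183e-06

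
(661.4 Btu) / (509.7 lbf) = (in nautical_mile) 0.1662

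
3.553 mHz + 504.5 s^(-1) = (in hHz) 5.045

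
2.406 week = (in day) 16.84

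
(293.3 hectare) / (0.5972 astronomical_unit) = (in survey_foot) 0.0001077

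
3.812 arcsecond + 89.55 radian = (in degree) 5131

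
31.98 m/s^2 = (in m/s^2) 31.98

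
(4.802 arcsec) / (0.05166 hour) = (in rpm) 1.195e-06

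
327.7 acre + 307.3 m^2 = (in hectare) 132.6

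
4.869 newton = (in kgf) 0.4965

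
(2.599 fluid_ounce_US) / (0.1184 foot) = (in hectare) 2.13e-07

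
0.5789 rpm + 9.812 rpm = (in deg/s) 62.35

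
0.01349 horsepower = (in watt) 10.06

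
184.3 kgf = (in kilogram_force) 184.3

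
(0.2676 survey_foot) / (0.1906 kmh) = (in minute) 0.02568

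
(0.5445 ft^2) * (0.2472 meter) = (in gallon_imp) 2.751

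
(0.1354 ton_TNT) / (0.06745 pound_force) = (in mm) 1.888e+12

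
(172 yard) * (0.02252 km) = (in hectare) 0.3542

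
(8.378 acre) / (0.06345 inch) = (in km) 2.104e+04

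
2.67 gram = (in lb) 0.005886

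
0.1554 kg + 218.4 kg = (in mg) 2.186e+08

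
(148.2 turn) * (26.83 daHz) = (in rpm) 2.386e+06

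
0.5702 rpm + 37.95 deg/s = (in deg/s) 41.37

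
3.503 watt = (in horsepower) 0.004698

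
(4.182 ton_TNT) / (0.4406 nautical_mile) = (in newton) 2.144e+07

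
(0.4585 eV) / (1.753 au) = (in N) 2.801e-31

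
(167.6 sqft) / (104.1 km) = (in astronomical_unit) 9.998e-16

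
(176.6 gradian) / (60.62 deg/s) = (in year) 8.314e-08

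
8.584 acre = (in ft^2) 3.739e+05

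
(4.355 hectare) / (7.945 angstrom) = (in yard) 5.995e+13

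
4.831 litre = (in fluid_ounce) 163.4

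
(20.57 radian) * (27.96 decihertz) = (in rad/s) 57.51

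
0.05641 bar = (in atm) 0.05567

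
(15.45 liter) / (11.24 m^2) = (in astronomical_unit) 9.188e-15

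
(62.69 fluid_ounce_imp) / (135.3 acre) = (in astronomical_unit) 2.175e-20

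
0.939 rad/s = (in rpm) 8.967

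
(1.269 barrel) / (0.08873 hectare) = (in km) 2.274e-07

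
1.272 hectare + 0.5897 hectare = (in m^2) 1.862e+04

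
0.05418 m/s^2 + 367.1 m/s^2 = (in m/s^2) 367.2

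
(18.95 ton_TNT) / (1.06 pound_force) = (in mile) 1.045e+07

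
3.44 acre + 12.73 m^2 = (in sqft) 1.5e+05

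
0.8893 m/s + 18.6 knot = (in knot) 20.33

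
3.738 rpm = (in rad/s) 0.3914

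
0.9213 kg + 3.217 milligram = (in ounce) 32.5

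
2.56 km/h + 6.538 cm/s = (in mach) 0.00228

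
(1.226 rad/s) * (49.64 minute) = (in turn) 581.2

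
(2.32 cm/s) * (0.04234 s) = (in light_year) 1.038e-19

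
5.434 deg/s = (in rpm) 0.9057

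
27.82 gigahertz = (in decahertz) 2.782e+09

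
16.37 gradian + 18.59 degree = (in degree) 33.32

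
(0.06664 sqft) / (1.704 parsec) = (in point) 3.338e-16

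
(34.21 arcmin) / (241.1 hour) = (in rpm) 1.095e-07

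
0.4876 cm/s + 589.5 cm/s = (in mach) 0.01733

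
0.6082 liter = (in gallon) 0.1607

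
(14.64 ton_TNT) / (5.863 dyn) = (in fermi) 1.045e+30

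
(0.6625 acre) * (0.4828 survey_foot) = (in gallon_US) 1.042e+05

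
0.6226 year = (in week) 32.46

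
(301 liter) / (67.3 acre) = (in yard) 1.209e-06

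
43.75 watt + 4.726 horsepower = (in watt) 3568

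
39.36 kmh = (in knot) 21.25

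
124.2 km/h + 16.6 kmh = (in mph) 87.49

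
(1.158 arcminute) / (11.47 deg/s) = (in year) 5.336e-11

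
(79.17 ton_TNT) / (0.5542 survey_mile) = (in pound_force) 8.349e+07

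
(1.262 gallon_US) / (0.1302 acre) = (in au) 6.061e-17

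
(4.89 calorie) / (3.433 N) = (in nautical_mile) 0.003218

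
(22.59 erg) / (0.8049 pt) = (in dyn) 795.6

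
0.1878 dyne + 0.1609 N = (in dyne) 1.609e+04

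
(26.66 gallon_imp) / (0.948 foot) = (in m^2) 0.4194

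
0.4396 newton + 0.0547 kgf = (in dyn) 9.76e+04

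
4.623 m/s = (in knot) 8.986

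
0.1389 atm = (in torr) 105.6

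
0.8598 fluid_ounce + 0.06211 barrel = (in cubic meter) 0.0099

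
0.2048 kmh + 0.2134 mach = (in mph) 162.7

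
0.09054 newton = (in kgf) 0.009233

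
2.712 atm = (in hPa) 2748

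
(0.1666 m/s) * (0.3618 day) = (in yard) 5695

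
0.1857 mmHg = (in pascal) 24.76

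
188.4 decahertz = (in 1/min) 1.13e+05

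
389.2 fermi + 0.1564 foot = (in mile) 2.962e-05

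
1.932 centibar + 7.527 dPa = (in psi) 0.2803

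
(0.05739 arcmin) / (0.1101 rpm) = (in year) 4.591e-11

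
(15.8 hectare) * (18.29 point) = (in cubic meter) 1019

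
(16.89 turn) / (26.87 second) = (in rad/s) 3.949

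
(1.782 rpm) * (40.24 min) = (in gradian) 2.868e+04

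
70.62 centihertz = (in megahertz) 7.062e-07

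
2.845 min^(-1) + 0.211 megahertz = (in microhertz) 2.11e+11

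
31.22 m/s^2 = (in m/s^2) 31.22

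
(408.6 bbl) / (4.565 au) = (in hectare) 9.512e-15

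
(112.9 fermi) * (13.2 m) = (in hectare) 1.49e-16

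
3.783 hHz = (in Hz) 378.3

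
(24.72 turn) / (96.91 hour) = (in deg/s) 0.02551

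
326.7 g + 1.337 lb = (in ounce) 32.92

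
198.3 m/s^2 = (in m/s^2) 198.3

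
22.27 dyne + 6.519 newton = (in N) 6.519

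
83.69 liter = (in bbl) 0.5264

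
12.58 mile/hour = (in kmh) 20.25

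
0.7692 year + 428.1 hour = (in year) 0.8181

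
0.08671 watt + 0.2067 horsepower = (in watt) 154.2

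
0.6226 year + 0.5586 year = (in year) 1.181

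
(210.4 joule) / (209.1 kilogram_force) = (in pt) 290.9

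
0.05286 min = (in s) 3.172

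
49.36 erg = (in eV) 3.081e+13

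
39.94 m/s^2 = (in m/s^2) 39.94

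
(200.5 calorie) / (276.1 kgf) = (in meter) 0.3098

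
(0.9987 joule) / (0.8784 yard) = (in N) 1.243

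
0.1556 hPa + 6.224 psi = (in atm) 0.4237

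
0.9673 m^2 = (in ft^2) 10.41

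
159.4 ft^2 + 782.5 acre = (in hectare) 316.7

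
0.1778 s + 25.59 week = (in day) 179.1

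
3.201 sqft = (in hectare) 2.974e-05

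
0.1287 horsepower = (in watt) 95.97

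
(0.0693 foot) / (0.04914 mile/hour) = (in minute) 0.01603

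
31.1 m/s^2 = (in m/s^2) 31.1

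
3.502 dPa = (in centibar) 0.0003502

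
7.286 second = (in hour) 0.002024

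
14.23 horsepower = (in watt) 1.061e+04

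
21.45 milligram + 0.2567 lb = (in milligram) 1.165e+05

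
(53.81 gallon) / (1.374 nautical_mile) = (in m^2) 8.005e-05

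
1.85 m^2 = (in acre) 0.0004571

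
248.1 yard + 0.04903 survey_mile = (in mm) 3.058e+05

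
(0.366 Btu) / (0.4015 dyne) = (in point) 2.726e+11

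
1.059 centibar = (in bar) 0.01059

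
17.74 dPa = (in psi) 0.0002573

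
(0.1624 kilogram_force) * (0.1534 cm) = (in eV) 1.525e+16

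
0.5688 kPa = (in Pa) 568.8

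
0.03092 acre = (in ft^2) 1347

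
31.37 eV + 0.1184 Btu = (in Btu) 0.1184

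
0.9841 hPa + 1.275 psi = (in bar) 0.08889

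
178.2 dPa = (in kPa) 0.01782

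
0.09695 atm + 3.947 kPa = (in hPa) 137.7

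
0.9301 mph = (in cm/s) 41.58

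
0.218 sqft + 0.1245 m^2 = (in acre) 3.577e-05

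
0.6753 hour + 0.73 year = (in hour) 6395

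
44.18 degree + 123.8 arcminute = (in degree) 46.24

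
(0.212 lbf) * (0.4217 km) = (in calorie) 95.05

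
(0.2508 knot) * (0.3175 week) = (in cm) 2.478e+06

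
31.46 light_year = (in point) 8.437e+20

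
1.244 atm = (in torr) 945.4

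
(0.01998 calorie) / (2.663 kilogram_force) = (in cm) 0.3201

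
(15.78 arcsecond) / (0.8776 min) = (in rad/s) 1.453e-06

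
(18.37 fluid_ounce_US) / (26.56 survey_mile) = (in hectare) 1.271e-12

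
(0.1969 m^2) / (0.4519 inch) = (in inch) 675.4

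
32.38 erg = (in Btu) 3.069e-09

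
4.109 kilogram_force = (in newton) 40.3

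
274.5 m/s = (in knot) 533.6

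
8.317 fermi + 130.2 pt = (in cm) 4.593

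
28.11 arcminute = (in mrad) 8.177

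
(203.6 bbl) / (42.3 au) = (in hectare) 5.115e-16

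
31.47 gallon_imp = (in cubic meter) 0.1431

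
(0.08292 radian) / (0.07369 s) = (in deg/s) 64.47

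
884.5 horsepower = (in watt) 6.596e+05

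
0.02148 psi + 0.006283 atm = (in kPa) 0.7847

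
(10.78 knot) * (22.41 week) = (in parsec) 2.436e-09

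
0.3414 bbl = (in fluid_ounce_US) 1835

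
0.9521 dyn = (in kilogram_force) 9.709e-07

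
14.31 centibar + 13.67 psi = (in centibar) 108.6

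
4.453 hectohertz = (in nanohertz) 4.453e+11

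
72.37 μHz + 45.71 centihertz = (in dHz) 4.572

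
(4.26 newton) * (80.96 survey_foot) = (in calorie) 25.12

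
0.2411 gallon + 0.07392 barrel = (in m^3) 0.01267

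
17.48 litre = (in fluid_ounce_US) 591.1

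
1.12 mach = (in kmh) 1373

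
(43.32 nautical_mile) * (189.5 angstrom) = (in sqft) 0.01636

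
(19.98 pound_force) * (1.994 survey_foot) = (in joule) 54.02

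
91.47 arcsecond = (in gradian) 0.02823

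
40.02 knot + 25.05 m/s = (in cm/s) 4564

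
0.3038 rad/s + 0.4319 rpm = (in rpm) 3.333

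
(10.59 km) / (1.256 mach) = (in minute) 0.4127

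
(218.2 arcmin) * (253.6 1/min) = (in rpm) 2.562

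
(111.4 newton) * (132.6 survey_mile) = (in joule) 2.377e+07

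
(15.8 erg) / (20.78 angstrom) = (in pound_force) 170.9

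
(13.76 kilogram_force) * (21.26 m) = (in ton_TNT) 6.857e-07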